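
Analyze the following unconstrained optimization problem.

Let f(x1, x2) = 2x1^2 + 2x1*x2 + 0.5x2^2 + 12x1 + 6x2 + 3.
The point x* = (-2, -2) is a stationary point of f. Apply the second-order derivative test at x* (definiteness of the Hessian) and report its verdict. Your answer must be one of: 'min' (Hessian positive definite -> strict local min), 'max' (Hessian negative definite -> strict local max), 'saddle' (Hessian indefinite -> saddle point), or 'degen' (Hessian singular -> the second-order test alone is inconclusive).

Compute the Hessian H = grad^2 f:
  H = [[4, 2], [2, 1]]
Verify stationarity: grad f(x*) = H x* + g = (0, 0).
Eigenvalues of H: 0, 5.
H has a zero eigenvalue (singular; positive semidefinite but not definite), so H is neither positive definite, negative definite, nor indefinite. The second-order test alone is inconclusive -> degen.
(Indeed, f is constant along the null direction of H through x*, so x* is not a strict local extremum.)

degen


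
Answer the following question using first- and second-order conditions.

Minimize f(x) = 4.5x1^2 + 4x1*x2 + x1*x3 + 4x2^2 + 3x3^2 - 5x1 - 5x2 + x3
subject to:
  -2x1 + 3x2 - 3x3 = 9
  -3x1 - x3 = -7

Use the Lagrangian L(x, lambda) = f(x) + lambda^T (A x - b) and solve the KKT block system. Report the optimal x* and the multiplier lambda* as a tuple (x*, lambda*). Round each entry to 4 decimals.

Form the Lagrangian:
  L(x, lambda) = (1/2) x^T Q x + c^T x + lambda^T (A x - b)
Stationarity (grad_x L = 0): Q x + c + A^T lambda = 0.
Primal feasibility: A x = b.

This gives the KKT block system:
  [ Q   A^T ] [ x     ]   [-c ]
  [ A    0  ] [ lambda ] = [ b ]

Solving the linear system:
  x*      = (3.1995, 2.5346, -2.5984)
  lambda* = (-9.3582, 16.6839)
  f(x*)   = 84.8711

x* = (3.1995, 2.5346, -2.5984), lambda* = (-9.3582, 16.6839)


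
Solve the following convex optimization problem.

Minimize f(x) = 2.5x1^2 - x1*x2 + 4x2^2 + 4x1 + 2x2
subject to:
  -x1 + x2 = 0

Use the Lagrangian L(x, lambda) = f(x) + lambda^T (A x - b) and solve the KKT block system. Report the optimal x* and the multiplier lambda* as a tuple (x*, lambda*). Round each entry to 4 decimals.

Form the Lagrangian:
  L(x, lambda) = (1/2) x^T Q x + c^T x + lambda^T (A x - b)
Stationarity (grad_x L = 0): Q x + c + A^T lambda = 0.
Primal feasibility: A x = b.

This gives the KKT block system:
  [ Q   A^T ] [ x     ]   [-c ]
  [ A    0  ] [ lambda ] = [ b ]

Solving the linear system:
  x*      = (-0.5455, -0.5455)
  lambda* = (1.8182)
  f(x*)   = -1.6364

x* = (-0.5455, -0.5455), lambda* = (1.8182)


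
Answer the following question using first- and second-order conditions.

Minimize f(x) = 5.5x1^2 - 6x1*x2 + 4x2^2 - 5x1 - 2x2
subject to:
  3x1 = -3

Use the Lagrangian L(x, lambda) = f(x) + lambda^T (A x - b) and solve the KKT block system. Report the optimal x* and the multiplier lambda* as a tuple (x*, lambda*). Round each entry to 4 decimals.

Form the Lagrangian:
  L(x, lambda) = (1/2) x^T Q x + c^T x + lambda^T (A x - b)
Stationarity (grad_x L = 0): Q x + c + A^T lambda = 0.
Primal feasibility: A x = b.

This gives the KKT block system:
  [ Q   A^T ] [ x     ]   [-c ]
  [ A    0  ] [ lambda ] = [ b ]

Solving the linear system:
  x*      = (-1, -0.5)
  lambda* = (4.3333)
  f(x*)   = 9.5

x* = (-1, -0.5), lambda* = (4.3333)


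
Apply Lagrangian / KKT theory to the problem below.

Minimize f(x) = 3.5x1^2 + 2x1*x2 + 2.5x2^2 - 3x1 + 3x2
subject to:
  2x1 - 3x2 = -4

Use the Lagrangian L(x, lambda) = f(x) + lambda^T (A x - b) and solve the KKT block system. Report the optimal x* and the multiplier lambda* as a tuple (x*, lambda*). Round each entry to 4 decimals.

Form the Lagrangian:
  L(x, lambda) = (1/2) x^T Q x + c^T x + lambda^T (A x - b)
Stationarity (grad_x L = 0): Q x + c + A^T lambda = 0.
Primal feasibility: A x = b.

This gives the KKT block system:
  [ Q   A^T ] [ x     ]   [-c ]
  [ A    0  ] [ lambda ] = [ b ]

Solving the linear system:
  x*      = (-0.514, 0.9907)
  lambda* = (2.3084)
  f(x*)   = 6.8738

x* = (-0.514, 0.9907), lambda* = (2.3084)


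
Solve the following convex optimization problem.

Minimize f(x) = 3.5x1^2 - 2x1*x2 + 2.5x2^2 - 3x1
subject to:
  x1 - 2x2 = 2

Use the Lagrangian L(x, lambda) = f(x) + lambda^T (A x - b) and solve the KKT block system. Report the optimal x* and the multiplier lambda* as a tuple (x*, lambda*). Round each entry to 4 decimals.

Form the Lagrangian:
  L(x, lambda) = (1/2) x^T Q x + c^T x + lambda^T (A x - b)
Stationarity (grad_x L = 0): Q x + c + A^T lambda = 0.
Primal feasibility: A x = b.

This gives the KKT block system:
  [ Q   A^T ] [ x     ]   [-c ]
  [ A    0  ] [ lambda ] = [ b ]

Solving the linear system:
  x*      = (0.56, -0.72)
  lambda* = (-2.36)
  f(x*)   = 1.52

x* = (0.56, -0.72), lambda* = (-2.36)


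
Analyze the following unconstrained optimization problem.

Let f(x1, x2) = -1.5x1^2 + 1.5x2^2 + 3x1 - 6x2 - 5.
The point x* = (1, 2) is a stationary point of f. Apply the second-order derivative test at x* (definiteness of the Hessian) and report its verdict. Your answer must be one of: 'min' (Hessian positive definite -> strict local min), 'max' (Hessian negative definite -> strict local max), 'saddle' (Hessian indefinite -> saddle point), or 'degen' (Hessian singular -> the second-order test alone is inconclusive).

Compute the Hessian H = grad^2 f:
  H = [[-3, 0], [0, 3]]
Verify stationarity: grad f(x*) = H x* + g = (0, 0).
Eigenvalues of H: -3, 3.
Eigenvalues have mixed signs, so H is indefinite -> x* is a saddle point.

saddle


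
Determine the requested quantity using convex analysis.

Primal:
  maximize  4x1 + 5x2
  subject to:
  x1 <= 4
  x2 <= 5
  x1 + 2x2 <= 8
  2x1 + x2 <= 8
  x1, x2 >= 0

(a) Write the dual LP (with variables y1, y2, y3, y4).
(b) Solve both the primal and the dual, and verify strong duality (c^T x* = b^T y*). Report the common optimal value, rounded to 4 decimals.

The standard primal-dual pair for 'max c^T x s.t. A x <= b, x >= 0' is:
  Dual:  min b^T y  s.t.  A^T y >= c,  y >= 0.

So the dual LP is:
  minimize  4y1 + 5y2 + 8y3 + 8y4
  subject to:
    y1 + y3 + 2y4 >= 4
    y2 + 2y3 + y4 >= 5
    y1, y2, y3, y4 >= 0

Solving the primal: x* = (2.6667, 2.6667).
  primal value c^T x* = 24.
Solving the dual: y* = (0, 0, 2, 1).
  dual value b^T y* = 24.
Strong duality: c^T x* = b^T y*. Confirmed.

24


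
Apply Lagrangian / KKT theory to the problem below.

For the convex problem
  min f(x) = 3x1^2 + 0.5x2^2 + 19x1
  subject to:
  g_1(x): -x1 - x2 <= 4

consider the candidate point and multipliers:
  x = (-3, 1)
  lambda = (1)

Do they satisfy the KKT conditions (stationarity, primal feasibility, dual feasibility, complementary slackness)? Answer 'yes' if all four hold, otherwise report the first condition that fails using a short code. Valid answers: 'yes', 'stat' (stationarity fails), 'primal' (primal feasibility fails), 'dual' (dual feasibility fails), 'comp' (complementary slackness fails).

Gradient of f: grad f(x) = Q x + c = (1, 1)
Constraint values g_i(x) = a_i^T x - b_i:
  g_1((-3, 1)) = -2
Stationarity residual: grad f(x) + sum_i lambda_i a_i = (0, 0)
  -> stationarity OK
Primal feasibility (all g_i <= 0): OK
Dual feasibility (all lambda_i >= 0): OK
Complementary slackness (lambda_i * g_i(x) = 0 for all i): FAILS

Verdict: the first failing condition is complementary_slackness -> comp.

comp


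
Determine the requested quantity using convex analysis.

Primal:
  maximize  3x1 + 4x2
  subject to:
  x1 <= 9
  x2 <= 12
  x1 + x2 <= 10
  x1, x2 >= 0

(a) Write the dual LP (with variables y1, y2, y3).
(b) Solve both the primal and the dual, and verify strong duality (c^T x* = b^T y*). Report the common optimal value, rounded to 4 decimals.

The standard primal-dual pair for 'max c^T x s.t. A x <= b, x >= 0' is:
  Dual:  min b^T y  s.t.  A^T y >= c,  y >= 0.

So the dual LP is:
  minimize  9y1 + 12y2 + 10y3
  subject to:
    y1 + y3 >= 3
    y2 + y3 >= 4
    y1, y2, y3 >= 0

Solving the primal: x* = (0, 10).
  primal value c^T x* = 40.
Solving the dual: y* = (0, 0, 4).
  dual value b^T y* = 40.
Strong duality: c^T x* = b^T y*. Confirmed.

40


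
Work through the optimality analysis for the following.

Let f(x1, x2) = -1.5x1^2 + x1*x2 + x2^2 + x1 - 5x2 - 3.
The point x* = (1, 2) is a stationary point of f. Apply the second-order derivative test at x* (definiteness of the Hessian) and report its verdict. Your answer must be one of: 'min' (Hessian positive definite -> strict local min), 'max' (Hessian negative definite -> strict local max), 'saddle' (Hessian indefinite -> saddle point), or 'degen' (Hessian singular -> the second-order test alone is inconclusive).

Compute the Hessian H = grad^2 f:
  H = [[-3, 1], [1, 2]]
Verify stationarity: grad f(x*) = H x* + g = (0, 0).
Eigenvalues of H: -3.1926, 2.1926.
Eigenvalues have mixed signs, so H is indefinite -> x* is a saddle point.

saddle


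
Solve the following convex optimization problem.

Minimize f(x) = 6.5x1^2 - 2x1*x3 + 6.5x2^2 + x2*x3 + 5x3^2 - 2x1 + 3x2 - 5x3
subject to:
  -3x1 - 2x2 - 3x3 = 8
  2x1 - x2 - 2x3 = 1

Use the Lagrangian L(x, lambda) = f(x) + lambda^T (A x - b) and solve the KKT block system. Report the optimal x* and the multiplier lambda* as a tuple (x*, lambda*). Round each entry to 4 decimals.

Form the Lagrangian:
  L(x, lambda) = (1/2) x^T Q x + c^T x + lambda^T (A x - b)
Stationarity (grad_x L = 0): Q x + c + A^T lambda = 0.
Primal feasibility: A x = b.

This gives the KKT block system:
  [ Q   A^T ] [ x     ]   [-c ]
  [ A    0  ] [ lambda ] = [ b ]

Solving the linear system:
  x*      = (-1.0096, -0.8844, -1.0675)
  lambda* = (-4.5883, -0.3873)
  f(x*)   = 20.8988

x* = (-1.0096, -0.8844, -1.0675), lambda* = (-4.5883, -0.3873)


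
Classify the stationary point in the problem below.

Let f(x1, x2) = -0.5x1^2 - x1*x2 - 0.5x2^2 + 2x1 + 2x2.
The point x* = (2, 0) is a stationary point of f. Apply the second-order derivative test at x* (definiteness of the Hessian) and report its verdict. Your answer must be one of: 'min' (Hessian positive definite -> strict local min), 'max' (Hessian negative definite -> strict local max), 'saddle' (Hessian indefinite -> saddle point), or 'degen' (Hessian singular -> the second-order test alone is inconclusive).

Compute the Hessian H = grad^2 f:
  H = [[-1, -1], [-1, -1]]
Verify stationarity: grad f(x*) = H x* + g = (0, 0).
Eigenvalues of H: -2, 0.
H has a zero eigenvalue (singular; negative semidefinite but not definite), so H is neither positive definite, negative definite, nor indefinite. The second-order test alone is inconclusive -> degen.
(Indeed, f is constant along the null direction of H through x*, so x* is not a strict local extremum.)

degen


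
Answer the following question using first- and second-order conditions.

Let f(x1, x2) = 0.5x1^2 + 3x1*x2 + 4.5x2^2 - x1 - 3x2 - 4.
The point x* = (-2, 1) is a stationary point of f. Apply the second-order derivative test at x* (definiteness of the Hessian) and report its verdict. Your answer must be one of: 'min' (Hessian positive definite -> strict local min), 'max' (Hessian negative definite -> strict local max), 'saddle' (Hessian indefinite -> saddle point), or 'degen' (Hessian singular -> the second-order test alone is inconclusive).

Compute the Hessian H = grad^2 f:
  H = [[1, 3], [3, 9]]
Verify stationarity: grad f(x*) = H x* + g = (0, 0).
Eigenvalues of H: 0, 10.
H has a zero eigenvalue (singular; positive semidefinite but not definite), so H is neither positive definite, negative definite, nor indefinite. The second-order test alone is inconclusive -> degen.
(Indeed, f is constant along the null direction of H through x*, so x* is not a strict local extremum.)

degen


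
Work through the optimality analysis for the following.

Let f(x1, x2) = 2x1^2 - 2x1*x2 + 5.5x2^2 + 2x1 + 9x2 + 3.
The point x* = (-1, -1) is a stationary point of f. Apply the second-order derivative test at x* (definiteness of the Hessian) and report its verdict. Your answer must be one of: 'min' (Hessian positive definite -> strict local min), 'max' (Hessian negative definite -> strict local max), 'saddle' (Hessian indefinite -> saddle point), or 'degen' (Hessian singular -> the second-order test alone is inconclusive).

Compute the Hessian H = grad^2 f:
  H = [[4, -2], [-2, 11]]
Verify stationarity: grad f(x*) = H x* + g = (0, 0).
Eigenvalues of H: 3.4689, 11.5311.
Both eigenvalues > 0, so H is positive definite -> x* is a strict local min.

min


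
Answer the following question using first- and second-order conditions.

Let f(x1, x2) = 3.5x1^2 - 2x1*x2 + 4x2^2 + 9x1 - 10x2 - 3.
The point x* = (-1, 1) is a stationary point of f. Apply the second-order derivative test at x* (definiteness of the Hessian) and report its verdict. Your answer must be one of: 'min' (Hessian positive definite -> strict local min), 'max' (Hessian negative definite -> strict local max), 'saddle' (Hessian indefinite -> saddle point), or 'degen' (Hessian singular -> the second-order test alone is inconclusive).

Compute the Hessian H = grad^2 f:
  H = [[7, -2], [-2, 8]]
Verify stationarity: grad f(x*) = H x* + g = (0, 0).
Eigenvalues of H: 5.4384, 9.5616.
Both eigenvalues > 0, so H is positive definite -> x* is a strict local min.

min


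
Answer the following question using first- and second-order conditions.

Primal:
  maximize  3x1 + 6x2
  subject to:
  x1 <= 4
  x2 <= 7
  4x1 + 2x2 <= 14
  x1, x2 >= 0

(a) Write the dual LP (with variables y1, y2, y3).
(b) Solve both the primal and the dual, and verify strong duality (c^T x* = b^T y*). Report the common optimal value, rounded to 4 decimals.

The standard primal-dual pair for 'max c^T x s.t. A x <= b, x >= 0' is:
  Dual:  min b^T y  s.t.  A^T y >= c,  y >= 0.

So the dual LP is:
  minimize  4y1 + 7y2 + 14y3
  subject to:
    y1 + 4y3 >= 3
    y2 + 2y3 >= 6
    y1, y2, y3 >= 0

Solving the primal: x* = (0, 7).
  primal value c^T x* = 42.
Solving the dual: y* = (0, 4.5, 0.75).
  dual value b^T y* = 42.
Strong duality: c^T x* = b^T y*. Confirmed.

42


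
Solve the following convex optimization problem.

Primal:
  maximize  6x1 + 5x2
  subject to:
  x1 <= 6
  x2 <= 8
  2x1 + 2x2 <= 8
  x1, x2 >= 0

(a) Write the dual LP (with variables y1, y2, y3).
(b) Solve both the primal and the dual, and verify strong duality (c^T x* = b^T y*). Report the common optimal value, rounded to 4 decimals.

The standard primal-dual pair for 'max c^T x s.t. A x <= b, x >= 0' is:
  Dual:  min b^T y  s.t.  A^T y >= c,  y >= 0.

So the dual LP is:
  minimize  6y1 + 8y2 + 8y3
  subject to:
    y1 + 2y3 >= 6
    y2 + 2y3 >= 5
    y1, y2, y3 >= 0

Solving the primal: x* = (4, 0).
  primal value c^T x* = 24.
Solving the dual: y* = (0, 0, 3).
  dual value b^T y* = 24.
Strong duality: c^T x* = b^T y*. Confirmed.

24


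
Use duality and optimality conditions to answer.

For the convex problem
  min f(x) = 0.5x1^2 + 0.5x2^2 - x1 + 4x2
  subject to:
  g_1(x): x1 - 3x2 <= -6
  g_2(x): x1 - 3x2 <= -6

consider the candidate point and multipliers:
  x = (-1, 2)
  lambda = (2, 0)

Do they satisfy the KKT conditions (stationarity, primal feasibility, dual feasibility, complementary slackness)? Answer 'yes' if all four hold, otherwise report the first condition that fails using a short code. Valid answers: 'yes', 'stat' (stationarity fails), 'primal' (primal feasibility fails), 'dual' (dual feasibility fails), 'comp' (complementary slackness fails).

Gradient of f: grad f(x) = Q x + c = (-2, 6)
Constraint values g_i(x) = a_i^T x - b_i:
  g_1((-1, 2)) = -1
  g_2((-1, 2)) = -1
Stationarity residual: grad f(x) + sum_i lambda_i a_i = (0, 0)
  -> stationarity OK
Primal feasibility (all g_i <= 0): OK
Dual feasibility (all lambda_i >= 0): OK
Complementary slackness (lambda_i * g_i(x) = 0 for all i): FAILS

Verdict: the first failing condition is complementary_slackness -> comp.

comp


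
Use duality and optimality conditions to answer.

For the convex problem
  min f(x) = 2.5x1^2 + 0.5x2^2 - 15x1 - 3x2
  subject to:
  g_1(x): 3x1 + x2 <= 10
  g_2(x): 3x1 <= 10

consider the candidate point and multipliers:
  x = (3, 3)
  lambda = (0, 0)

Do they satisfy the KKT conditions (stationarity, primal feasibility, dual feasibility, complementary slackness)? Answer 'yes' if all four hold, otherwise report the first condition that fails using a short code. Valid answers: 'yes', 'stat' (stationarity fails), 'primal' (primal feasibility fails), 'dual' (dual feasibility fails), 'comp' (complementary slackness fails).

Gradient of f: grad f(x) = Q x + c = (0, 0)
Constraint values g_i(x) = a_i^T x - b_i:
  g_1((3, 3)) = 2
  g_2((3, 3)) = -1
Stationarity residual: grad f(x) + sum_i lambda_i a_i = (0, 0)
  -> stationarity OK
Primal feasibility (all g_i <= 0): FAILS
Dual feasibility (all lambda_i >= 0): OK
Complementary slackness (lambda_i * g_i(x) = 0 for all i): OK

Verdict: the first failing condition is primal_feasibility -> primal.

primal


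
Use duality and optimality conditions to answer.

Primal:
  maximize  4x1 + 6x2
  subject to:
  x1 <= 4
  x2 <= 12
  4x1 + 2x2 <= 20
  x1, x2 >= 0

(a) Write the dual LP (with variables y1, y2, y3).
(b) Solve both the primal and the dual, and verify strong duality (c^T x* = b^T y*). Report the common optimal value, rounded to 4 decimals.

The standard primal-dual pair for 'max c^T x s.t. A x <= b, x >= 0' is:
  Dual:  min b^T y  s.t.  A^T y >= c,  y >= 0.

So the dual LP is:
  minimize  4y1 + 12y2 + 20y3
  subject to:
    y1 + 4y3 >= 4
    y2 + 2y3 >= 6
    y1, y2, y3 >= 0

Solving the primal: x* = (0, 10).
  primal value c^T x* = 60.
Solving the dual: y* = (0, 0, 3).
  dual value b^T y* = 60.
Strong duality: c^T x* = b^T y*. Confirmed.

60


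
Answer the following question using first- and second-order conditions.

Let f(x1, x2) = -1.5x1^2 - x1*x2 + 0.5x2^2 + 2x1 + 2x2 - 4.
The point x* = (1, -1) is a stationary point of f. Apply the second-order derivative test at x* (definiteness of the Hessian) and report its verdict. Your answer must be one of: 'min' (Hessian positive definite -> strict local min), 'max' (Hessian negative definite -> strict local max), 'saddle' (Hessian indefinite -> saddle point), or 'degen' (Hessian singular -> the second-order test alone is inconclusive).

Compute the Hessian H = grad^2 f:
  H = [[-3, -1], [-1, 1]]
Verify stationarity: grad f(x*) = H x* + g = (0, 0).
Eigenvalues of H: -3.2361, 1.2361.
Eigenvalues have mixed signs, so H is indefinite -> x* is a saddle point.

saddle


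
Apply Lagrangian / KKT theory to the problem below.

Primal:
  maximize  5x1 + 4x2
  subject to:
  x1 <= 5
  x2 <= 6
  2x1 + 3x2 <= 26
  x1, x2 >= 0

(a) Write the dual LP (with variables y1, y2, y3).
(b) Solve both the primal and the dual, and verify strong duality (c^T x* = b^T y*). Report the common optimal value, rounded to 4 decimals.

The standard primal-dual pair for 'max c^T x s.t. A x <= b, x >= 0' is:
  Dual:  min b^T y  s.t.  A^T y >= c,  y >= 0.

So the dual LP is:
  minimize  5y1 + 6y2 + 26y3
  subject to:
    y1 + 2y3 >= 5
    y2 + 3y3 >= 4
    y1, y2, y3 >= 0

Solving the primal: x* = (5, 5.3333).
  primal value c^T x* = 46.3333.
Solving the dual: y* = (2.3333, 0, 1.3333).
  dual value b^T y* = 46.3333.
Strong duality: c^T x* = b^T y*. Confirmed.

46.3333


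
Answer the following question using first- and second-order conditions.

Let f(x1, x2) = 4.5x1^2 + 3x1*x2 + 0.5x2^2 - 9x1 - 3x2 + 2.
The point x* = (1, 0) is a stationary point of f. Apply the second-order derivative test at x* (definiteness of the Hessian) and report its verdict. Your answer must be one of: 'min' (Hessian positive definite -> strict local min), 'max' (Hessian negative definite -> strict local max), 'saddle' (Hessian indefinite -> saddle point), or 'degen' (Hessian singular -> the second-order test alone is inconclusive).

Compute the Hessian H = grad^2 f:
  H = [[9, 3], [3, 1]]
Verify stationarity: grad f(x*) = H x* + g = (0, 0).
Eigenvalues of H: 0, 10.
H has a zero eigenvalue (singular; positive semidefinite but not definite), so H is neither positive definite, negative definite, nor indefinite. The second-order test alone is inconclusive -> degen.
(Indeed, f is constant along the null direction of H through x*, so x* is not a strict local extremum.)

degen


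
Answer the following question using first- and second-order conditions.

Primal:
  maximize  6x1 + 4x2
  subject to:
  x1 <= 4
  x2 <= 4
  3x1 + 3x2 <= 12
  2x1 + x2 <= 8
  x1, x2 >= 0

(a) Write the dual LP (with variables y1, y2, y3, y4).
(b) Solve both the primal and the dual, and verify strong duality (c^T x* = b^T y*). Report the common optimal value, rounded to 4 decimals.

The standard primal-dual pair for 'max c^T x s.t. A x <= b, x >= 0' is:
  Dual:  min b^T y  s.t.  A^T y >= c,  y >= 0.

So the dual LP is:
  minimize  4y1 + 4y2 + 12y3 + 8y4
  subject to:
    y1 + 3y3 + 2y4 >= 6
    y2 + 3y3 + y4 >= 4
    y1, y2, y3, y4 >= 0

Solving the primal: x* = (4, 0).
  primal value c^T x* = 24.
Solving the dual: y* = (0, 0, 0.6667, 2).
  dual value b^T y* = 24.
Strong duality: c^T x* = b^T y*. Confirmed.

24


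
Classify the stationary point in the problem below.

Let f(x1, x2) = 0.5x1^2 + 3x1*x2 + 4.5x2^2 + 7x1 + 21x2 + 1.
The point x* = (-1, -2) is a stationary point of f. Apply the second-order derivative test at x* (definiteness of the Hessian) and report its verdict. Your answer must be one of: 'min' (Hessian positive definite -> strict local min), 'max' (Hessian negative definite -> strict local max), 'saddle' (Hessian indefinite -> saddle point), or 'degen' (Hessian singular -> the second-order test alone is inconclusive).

Compute the Hessian H = grad^2 f:
  H = [[1, 3], [3, 9]]
Verify stationarity: grad f(x*) = H x* + g = (0, 0).
Eigenvalues of H: 0, 10.
H has a zero eigenvalue (singular; positive semidefinite but not definite), so H is neither positive definite, negative definite, nor indefinite. The second-order test alone is inconclusive -> degen.
(Indeed, f is constant along the null direction of H through x*, so x* is not a strict local extremum.)

degen


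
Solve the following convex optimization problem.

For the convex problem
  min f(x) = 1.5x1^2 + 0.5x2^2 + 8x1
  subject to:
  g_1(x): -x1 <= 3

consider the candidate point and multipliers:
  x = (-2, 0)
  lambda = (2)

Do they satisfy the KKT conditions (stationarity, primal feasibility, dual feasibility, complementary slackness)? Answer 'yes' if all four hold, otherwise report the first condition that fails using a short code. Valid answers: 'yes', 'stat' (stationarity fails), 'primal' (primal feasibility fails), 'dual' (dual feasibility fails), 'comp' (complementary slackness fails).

Gradient of f: grad f(x) = Q x + c = (2, 0)
Constraint values g_i(x) = a_i^T x - b_i:
  g_1((-2, 0)) = -1
Stationarity residual: grad f(x) + sum_i lambda_i a_i = (0, 0)
  -> stationarity OK
Primal feasibility (all g_i <= 0): OK
Dual feasibility (all lambda_i >= 0): OK
Complementary slackness (lambda_i * g_i(x) = 0 for all i): FAILS

Verdict: the first failing condition is complementary_slackness -> comp.

comp


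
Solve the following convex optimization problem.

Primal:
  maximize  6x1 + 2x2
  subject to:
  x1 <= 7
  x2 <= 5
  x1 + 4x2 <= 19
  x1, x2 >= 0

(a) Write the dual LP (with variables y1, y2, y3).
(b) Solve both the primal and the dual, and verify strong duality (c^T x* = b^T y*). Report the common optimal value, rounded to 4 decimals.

The standard primal-dual pair for 'max c^T x s.t. A x <= b, x >= 0' is:
  Dual:  min b^T y  s.t.  A^T y >= c,  y >= 0.

So the dual LP is:
  minimize  7y1 + 5y2 + 19y3
  subject to:
    y1 + y3 >= 6
    y2 + 4y3 >= 2
    y1, y2, y3 >= 0

Solving the primal: x* = (7, 3).
  primal value c^T x* = 48.
Solving the dual: y* = (5.5, 0, 0.5).
  dual value b^T y* = 48.
Strong duality: c^T x* = b^T y*. Confirmed.

48


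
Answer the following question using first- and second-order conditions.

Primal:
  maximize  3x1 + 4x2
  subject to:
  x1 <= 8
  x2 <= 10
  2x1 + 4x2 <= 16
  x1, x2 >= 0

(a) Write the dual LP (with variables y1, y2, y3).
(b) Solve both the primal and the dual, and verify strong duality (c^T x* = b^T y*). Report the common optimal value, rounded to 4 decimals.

The standard primal-dual pair for 'max c^T x s.t. A x <= b, x >= 0' is:
  Dual:  min b^T y  s.t.  A^T y >= c,  y >= 0.

So the dual LP is:
  minimize  8y1 + 10y2 + 16y3
  subject to:
    y1 + 2y3 >= 3
    y2 + 4y3 >= 4
    y1, y2, y3 >= 0

Solving the primal: x* = (8, 0).
  primal value c^T x* = 24.
Solving the dual: y* = (1, 0, 1).
  dual value b^T y* = 24.
Strong duality: c^T x* = b^T y*. Confirmed.

24


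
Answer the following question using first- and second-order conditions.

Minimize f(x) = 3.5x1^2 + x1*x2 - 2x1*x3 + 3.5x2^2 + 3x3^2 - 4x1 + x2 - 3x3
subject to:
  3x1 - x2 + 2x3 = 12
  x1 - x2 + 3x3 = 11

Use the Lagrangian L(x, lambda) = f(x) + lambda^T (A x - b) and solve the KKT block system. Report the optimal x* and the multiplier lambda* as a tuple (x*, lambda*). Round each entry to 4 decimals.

Form the Lagrangian:
  L(x, lambda) = (1/2) x^T Q x + c^T x + lambda^T (A x - b)
Stationarity (grad_x L = 0): Q x + c + A^T lambda = 0.
Primal feasibility: A x = b.

This gives the KKT block system:
  [ Q   A^T ] [ x     ]   [-c ]
  [ A    0  ] [ lambda ] = [ b ]

Solving the linear system:
  x*      = (1.8763, -0.8658, 2.7526)
  lambda* = (0.2105, -3.3947)
  f(x*)   = 9.0934

x* = (1.8763, -0.8658, 2.7526), lambda* = (0.2105, -3.3947)


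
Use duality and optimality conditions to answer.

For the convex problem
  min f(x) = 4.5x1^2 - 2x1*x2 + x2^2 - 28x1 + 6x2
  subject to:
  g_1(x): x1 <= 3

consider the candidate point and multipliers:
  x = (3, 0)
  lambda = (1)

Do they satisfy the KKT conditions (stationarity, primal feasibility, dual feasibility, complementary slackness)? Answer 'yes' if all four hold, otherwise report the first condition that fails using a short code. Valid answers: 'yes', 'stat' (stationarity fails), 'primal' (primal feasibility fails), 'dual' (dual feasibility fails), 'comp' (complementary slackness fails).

Gradient of f: grad f(x) = Q x + c = (-1, 0)
Constraint values g_i(x) = a_i^T x - b_i:
  g_1((3, 0)) = 0
Stationarity residual: grad f(x) + sum_i lambda_i a_i = (0, 0)
  -> stationarity OK
Primal feasibility (all g_i <= 0): OK
Dual feasibility (all lambda_i >= 0): OK
Complementary slackness (lambda_i * g_i(x) = 0 for all i): OK

Verdict: yes, KKT holds.

yes


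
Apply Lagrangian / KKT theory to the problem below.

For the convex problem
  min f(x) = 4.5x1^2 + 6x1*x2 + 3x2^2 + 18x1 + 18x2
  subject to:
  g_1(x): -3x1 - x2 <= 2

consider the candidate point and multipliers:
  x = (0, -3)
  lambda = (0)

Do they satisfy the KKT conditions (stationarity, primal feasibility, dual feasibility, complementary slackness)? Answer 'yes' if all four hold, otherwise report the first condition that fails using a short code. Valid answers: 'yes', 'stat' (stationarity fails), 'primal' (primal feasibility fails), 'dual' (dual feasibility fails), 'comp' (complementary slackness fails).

Gradient of f: grad f(x) = Q x + c = (0, 0)
Constraint values g_i(x) = a_i^T x - b_i:
  g_1((0, -3)) = 1
Stationarity residual: grad f(x) + sum_i lambda_i a_i = (0, 0)
  -> stationarity OK
Primal feasibility (all g_i <= 0): FAILS
Dual feasibility (all lambda_i >= 0): OK
Complementary slackness (lambda_i * g_i(x) = 0 for all i): OK

Verdict: the first failing condition is primal_feasibility -> primal.

primal


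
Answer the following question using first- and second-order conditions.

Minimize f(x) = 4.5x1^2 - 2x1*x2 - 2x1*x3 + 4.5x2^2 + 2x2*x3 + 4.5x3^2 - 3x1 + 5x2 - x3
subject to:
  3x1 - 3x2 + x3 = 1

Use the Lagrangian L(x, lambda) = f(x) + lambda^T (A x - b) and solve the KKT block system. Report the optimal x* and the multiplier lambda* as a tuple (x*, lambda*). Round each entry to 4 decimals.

Form the Lagrangian:
  L(x, lambda) = (1/2) x^T Q x + c^T x + lambda^T (A x - b)
Stationarity (grad_x L = 0): Q x + c + A^T lambda = 0.
Primal feasibility: A x = b.

This gives the KKT block system:
  [ Q   A^T ] [ x     ]   [-c ]
  [ A    0  ] [ lambda ] = [ b ]

Solving the linear system:
  x*      = (0.0094, -0.2951, 0.0863)
  lambda* = (0.8325)
  f(x*)   = -1.2114

x* = (0.0094, -0.2951, 0.0863), lambda* = (0.8325)


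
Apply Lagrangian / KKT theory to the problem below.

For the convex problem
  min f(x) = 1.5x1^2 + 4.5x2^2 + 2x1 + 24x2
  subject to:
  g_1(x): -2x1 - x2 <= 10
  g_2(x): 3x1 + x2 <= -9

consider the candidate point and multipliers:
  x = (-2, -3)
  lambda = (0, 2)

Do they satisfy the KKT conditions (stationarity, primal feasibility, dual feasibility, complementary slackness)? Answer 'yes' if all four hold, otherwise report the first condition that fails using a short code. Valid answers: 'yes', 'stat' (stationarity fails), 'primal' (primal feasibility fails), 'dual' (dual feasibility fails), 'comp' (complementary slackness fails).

Gradient of f: grad f(x) = Q x + c = (-4, -3)
Constraint values g_i(x) = a_i^T x - b_i:
  g_1((-2, -3)) = -3
  g_2((-2, -3)) = 0
Stationarity residual: grad f(x) + sum_i lambda_i a_i = (2, -1)
  -> stationarity FAILS
Primal feasibility (all g_i <= 0): OK
Dual feasibility (all lambda_i >= 0): OK
Complementary slackness (lambda_i * g_i(x) = 0 for all i): OK

Verdict: the first failing condition is stationarity -> stat.

stat


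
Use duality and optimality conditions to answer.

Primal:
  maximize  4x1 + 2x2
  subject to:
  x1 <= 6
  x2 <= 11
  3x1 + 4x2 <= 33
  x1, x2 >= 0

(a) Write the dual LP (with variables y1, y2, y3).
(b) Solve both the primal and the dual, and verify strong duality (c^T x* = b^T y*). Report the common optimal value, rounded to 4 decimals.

The standard primal-dual pair for 'max c^T x s.t. A x <= b, x >= 0' is:
  Dual:  min b^T y  s.t.  A^T y >= c,  y >= 0.

So the dual LP is:
  minimize  6y1 + 11y2 + 33y3
  subject to:
    y1 + 3y3 >= 4
    y2 + 4y3 >= 2
    y1, y2, y3 >= 0

Solving the primal: x* = (6, 3.75).
  primal value c^T x* = 31.5.
Solving the dual: y* = (2.5, 0, 0.5).
  dual value b^T y* = 31.5.
Strong duality: c^T x* = b^T y*. Confirmed.

31.5


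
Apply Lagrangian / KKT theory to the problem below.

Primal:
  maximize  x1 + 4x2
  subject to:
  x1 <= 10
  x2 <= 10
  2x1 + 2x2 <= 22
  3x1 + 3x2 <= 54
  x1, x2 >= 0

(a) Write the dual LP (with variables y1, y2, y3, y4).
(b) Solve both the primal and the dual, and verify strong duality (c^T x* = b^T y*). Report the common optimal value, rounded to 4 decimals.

The standard primal-dual pair for 'max c^T x s.t. A x <= b, x >= 0' is:
  Dual:  min b^T y  s.t.  A^T y >= c,  y >= 0.

So the dual LP is:
  minimize  10y1 + 10y2 + 22y3 + 54y4
  subject to:
    y1 + 2y3 + 3y4 >= 1
    y2 + 2y3 + 3y4 >= 4
    y1, y2, y3, y4 >= 0

Solving the primal: x* = (1, 10).
  primal value c^T x* = 41.
Solving the dual: y* = (0, 3, 0.5, 0).
  dual value b^T y* = 41.
Strong duality: c^T x* = b^T y*. Confirmed.

41


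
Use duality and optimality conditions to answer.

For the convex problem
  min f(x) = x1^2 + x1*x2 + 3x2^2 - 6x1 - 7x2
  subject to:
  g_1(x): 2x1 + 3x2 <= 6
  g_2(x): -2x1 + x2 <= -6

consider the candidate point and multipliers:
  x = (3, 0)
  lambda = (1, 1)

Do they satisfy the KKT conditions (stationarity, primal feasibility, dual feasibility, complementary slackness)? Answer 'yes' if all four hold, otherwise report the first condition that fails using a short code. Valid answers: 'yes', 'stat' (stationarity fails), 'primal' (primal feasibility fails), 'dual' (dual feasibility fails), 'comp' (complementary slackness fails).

Gradient of f: grad f(x) = Q x + c = (0, -4)
Constraint values g_i(x) = a_i^T x - b_i:
  g_1((3, 0)) = 0
  g_2((3, 0)) = 0
Stationarity residual: grad f(x) + sum_i lambda_i a_i = (0, 0)
  -> stationarity OK
Primal feasibility (all g_i <= 0): OK
Dual feasibility (all lambda_i >= 0): OK
Complementary slackness (lambda_i * g_i(x) = 0 for all i): OK

Verdict: yes, KKT holds.

yes


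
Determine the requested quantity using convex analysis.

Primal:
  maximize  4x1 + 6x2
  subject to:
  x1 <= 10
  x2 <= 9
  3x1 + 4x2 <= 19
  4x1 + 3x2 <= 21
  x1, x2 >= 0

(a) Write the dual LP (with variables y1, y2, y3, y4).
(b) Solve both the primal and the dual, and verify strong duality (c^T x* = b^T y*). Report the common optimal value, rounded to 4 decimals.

The standard primal-dual pair for 'max c^T x s.t. A x <= b, x >= 0' is:
  Dual:  min b^T y  s.t.  A^T y >= c,  y >= 0.

So the dual LP is:
  minimize  10y1 + 9y2 + 19y3 + 21y4
  subject to:
    y1 + 3y3 + 4y4 >= 4
    y2 + 4y3 + 3y4 >= 6
    y1, y2, y3, y4 >= 0

Solving the primal: x* = (0, 4.75).
  primal value c^T x* = 28.5.
Solving the dual: y* = (0, 0, 1.5, 0).
  dual value b^T y* = 28.5.
Strong duality: c^T x* = b^T y*. Confirmed.

28.5


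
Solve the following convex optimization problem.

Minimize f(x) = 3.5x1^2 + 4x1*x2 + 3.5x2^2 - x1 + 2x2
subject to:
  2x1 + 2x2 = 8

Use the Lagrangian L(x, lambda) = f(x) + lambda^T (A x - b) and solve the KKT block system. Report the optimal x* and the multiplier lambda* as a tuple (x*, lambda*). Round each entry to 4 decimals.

Form the Lagrangian:
  L(x, lambda) = (1/2) x^T Q x + c^T x + lambda^T (A x - b)
Stationarity (grad_x L = 0): Q x + c + A^T lambda = 0.
Primal feasibility: A x = b.

This gives the KKT block system:
  [ Q   A^T ] [ x     ]   [-c ]
  [ A    0  ] [ lambda ] = [ b ]

Solving the linear system:
  x*      = (2.5, 1.5)
  lambda* = (-11.25)
  f(x*)   = 45.25

x* = (2.5, 1.5), lambda* = (-11.25)


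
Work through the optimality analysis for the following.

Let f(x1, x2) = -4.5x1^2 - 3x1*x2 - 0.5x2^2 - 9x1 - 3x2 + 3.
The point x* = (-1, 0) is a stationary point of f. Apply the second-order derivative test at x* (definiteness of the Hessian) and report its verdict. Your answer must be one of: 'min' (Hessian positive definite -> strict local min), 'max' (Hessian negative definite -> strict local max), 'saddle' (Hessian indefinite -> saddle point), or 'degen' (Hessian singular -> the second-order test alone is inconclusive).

Compute the Hessian H = grad^2 f:
  H = [[-9, -3], [-3, -1]]
Verify stationarity: grad f(x*) = H x* + g = (0, 0).
Eigenvalues of H: -10, 0.
H has a zero eigenvalue (singular; negative semidefinite but not definite), so H is neither positive definite, negative definite, nor indefinite. The second-order test alone is inconclusive -> degen.
(Indeed, f is constant along the null direction of H through x*, so x* is not a strict local extremum.)

degen


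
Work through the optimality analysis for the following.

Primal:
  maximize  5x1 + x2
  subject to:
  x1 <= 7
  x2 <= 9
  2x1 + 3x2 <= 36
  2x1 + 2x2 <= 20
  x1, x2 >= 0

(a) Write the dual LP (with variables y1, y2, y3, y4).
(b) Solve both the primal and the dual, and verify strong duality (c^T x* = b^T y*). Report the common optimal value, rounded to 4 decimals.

The standard primal-dual pair for 'max c^T x s.t. A x <= b, x >= 0' is:
  Dual:  min b^T y  s.t.  A^T y >= c,  y >= 0.

So the dual LP is:
  minimize  7y1 + 9y2 + 36y3 + 20y4
  subject to:
    y1 + 2y3 + 2y4 >= 5
    y2 + 3y3 + 2y4 >= 1
    y1, y2, y3, y4 >= 0

Solving the primal: x* = (7, 3).
  primal value c^T x* = 38.
Solving the dual: y* = (4, 0, 0, 0.5).
  dual value b^T y* = 38.
Strong duality: c^T x* = b^T y*. Confirmed.

38


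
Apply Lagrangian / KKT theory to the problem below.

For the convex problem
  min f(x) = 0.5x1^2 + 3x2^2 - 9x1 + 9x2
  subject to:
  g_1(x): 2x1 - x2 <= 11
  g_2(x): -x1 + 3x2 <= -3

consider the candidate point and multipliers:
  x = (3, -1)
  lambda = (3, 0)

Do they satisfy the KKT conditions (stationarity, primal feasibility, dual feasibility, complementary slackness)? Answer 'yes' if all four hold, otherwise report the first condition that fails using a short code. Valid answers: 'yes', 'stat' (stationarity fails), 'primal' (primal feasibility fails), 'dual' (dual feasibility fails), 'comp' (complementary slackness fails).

Gradient of f: grad f(x) = Q x + c = (-6, 3)
Constraint values g_i(x) = a_i^T x - b_i:
  g_1((3, -1)) = -4
  g_2((3, -1)) = -3
Stationarity residual: grad f(x) + sum_i lambda_i a_i = (0, 0)
  -> stationarity OK
Primal feasibility (all g_i <= 0): OK
Dual feasibility (all lambda_i >= 0): OK
Complementary slackness (lambda_i * g_i(x) = 0 for all i): FAILS

Verdict: the first failing condition is complementary_slackness -> comp.

comp


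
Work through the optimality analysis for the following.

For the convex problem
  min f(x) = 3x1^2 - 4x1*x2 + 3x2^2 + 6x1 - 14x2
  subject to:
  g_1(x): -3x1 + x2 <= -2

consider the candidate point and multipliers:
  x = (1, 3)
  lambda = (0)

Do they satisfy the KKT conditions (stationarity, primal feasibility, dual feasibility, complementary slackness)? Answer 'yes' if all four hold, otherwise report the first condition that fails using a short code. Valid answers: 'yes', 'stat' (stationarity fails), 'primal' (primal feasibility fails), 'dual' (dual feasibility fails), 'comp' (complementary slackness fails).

Gradient of f: grad f(x) = Q x + c = (0, 0)
Constraint values g_i(x) = a_i^T x - b_i:
  g_1((1, 3)) = 2
Stationarity residual: grad f(x) + sum_i lambda_i a_i = (0, 0)
  -> stationarity OK
Primal feasibility (all g_i <= 0): FAILS
Dual feasibility (all lambda_i >= 0): OK
Complementary slackness (lambda_i * g_i(x) = 0 for all i): OK

Verdict: the first failing condition is primal_feasibility -> primal.

primal


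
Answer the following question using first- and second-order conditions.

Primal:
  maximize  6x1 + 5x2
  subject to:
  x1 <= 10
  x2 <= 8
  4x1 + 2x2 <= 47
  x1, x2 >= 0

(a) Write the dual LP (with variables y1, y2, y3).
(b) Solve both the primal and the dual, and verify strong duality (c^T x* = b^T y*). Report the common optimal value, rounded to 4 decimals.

The standard primal-dual pair for 'max c^T x s.t. A x <= b, x >= 0' is:
  Dual:  min b^T y  s.t.  A^T y >= c,  y >= 0.

So the dual LP is:
  minimize  10y1 + 8y2 + 47y3
  subject to:
    y1 + 4y3 >= 6
    y2 + 2y3 >= 5
    y1, y2, y3 >= 0

Solving the primal: x* = (7.75, 8).
  primal value c^T x* = 86.5.
Solving the dual: y* = (0, 2, 1.5).
  dual value b^T y* = 86.5.
Strong duality: c^T x* = b^T y*. Confirmed.

86.5


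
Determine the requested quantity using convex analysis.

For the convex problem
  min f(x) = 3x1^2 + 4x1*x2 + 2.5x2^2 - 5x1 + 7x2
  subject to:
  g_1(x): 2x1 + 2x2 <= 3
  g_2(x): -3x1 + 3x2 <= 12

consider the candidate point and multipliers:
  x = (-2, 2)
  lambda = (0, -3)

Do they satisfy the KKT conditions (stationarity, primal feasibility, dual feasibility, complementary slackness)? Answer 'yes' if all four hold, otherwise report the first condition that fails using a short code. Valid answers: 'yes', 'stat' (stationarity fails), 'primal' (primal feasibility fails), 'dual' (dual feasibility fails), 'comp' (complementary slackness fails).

Gradient of f: grad f(x) = Q x + c = (-9, 9)
Constraint values g_i(x) = a_i^T x - b_i:
  g_1((-2, 2)) = -3
  g_2((-2, 2)) = 0
Stationarity residual: grad f(x) + sum_i lambda_i a_i = (0, 0)
  -> stationarity OK
Primal feasibility (all g_i <= 0): OK
Dual feasibility (all lambda_i >= 0): FAILS
Complementary slackness (lambda_i * g_i(x) = 0 for all i): OK

Verdict: the first failing condition is dual_feasibility -> dual.

dual


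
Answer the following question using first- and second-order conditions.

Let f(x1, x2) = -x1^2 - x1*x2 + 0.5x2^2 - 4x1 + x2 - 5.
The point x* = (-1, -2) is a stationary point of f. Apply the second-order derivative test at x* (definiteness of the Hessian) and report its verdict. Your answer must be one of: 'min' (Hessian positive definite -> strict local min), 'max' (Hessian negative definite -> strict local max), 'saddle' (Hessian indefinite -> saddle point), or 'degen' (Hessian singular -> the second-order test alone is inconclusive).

Compute the Hessian H = grad^2 f:
  H = [[-2, -1], [-1, 1]]
Verify stationarity: grad f(x*) = H x* + g = (0, 0).
Eigenvalues of H: -2.3028, 1.3028.
Eigenvalues have mixed signs, so H is indefinite -> x* is a saddle point.

saddle


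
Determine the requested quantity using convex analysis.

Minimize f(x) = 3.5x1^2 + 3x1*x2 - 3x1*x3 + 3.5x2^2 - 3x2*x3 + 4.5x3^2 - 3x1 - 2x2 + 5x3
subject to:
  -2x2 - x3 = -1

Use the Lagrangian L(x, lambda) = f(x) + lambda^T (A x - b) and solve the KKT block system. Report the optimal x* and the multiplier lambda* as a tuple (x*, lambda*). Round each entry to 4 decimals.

Form the Lagrangian:
  L(x, lambda) = (1/2) x^T Q x + c^T x + lambda^T (A x - b)
Stationarity (grad_x L = 0): Q x + c + A^T lambda = 0.
Primal feasibility: A x = b.

This gives the KKT block system:
  [ Q   A^T ] [ x     ]   [-c ]
  [ A    0  ] [ lambda ] = [ b ]

Solving the linear system:
  x*      = (0.1086, 0.5822, -0.1645)
  lambda* = (1.4474)
  f(x*)   = -0.4326

x* = (0.1086, 0.5822, -0.1645), lambda* = (1.4474)
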